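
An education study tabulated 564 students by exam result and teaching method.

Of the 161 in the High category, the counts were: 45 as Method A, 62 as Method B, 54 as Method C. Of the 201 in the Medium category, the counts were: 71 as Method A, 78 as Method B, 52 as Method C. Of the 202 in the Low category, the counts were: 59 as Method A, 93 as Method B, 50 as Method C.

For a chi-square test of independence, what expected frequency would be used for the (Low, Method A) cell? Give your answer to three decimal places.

Row total (Low) = 202; column total (Method A) = 175; grand total N = 564.
Expected count = (row total × column total) / N = 202 × 175 / 564 = 62.677.

62.677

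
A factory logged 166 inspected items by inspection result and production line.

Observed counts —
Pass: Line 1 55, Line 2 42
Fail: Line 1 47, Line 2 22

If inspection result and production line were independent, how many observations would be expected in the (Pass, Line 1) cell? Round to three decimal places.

59.602

Row total (Pass) = 97; column total (Line 1) = 102; grand total N = 166.
Expected count = (row total × column total) / N = 97 × 102 / 166 = 59.602.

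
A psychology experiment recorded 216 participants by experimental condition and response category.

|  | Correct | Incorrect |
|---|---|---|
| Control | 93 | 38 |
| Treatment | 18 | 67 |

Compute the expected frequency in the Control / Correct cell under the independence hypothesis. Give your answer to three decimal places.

Row total (Control) = 131; column total (Correct) = 111; grand total N = 216.
Expected count = (row total × column total) / N = 131 × 111 / 216 = 67.319.

67.319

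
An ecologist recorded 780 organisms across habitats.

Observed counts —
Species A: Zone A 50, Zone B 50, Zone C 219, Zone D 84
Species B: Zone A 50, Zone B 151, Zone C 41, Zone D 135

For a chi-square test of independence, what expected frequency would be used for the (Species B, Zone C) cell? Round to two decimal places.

Row total (Species B) = 377; column total (Zone C) = 260; grand total N = 780.
Expected count = (row total × column total) / N = 377 × 260 / 780 = 125.67.

125.67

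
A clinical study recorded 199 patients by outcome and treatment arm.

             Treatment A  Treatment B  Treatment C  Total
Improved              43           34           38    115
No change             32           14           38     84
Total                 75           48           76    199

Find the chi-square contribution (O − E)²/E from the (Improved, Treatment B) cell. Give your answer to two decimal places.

1.41

Row total (Improved) = 115; column total (Treatment B) = 48; N = 199.
Expected count E = 115 × 48 / 199 = 27.739.
Contribution = (O − E)²/E = (34 − 27.739)² / 27.739 = 1.41.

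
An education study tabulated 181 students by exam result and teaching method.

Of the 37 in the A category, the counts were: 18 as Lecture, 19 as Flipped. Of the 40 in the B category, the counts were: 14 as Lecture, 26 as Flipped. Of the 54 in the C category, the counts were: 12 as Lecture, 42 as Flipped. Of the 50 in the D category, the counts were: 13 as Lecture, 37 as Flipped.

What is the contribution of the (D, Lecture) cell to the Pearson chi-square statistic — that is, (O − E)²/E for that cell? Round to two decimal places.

0.48

Row total (D) = 50; column total (Lecture) = 57; N = 181.
Expected count E = 50 × 57 / 181 = 15.746.
Contribution = (O − E)²/E = (13 − 15.746)² / 15.746 = 0.48.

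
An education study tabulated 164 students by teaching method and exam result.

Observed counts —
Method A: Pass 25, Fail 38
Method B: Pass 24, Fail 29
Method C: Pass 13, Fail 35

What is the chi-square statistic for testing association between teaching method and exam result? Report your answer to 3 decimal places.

3.702

Row totals: 63, 53, 48. Column totals: 62, 102. Grand total N = 164.
Expected counts (row total × column total / N):
  Method A, Pass: 63×62/164 = 23.81707
  Method A, Fail: 63×102/164 = 39.18293
  Method B, Pass: 53×62/164 = 20.03659
  Method B, Fail: 53×102/164 = 32.96341
  Method C, Pass: 48×62/164 = 18.14634
  Method C, Fail: 48×102/164 = 29.85366
Contributions (O − E)²/E:
  (25 − 23.81707)²/23.81707 = 0.0588
  (38 − 39.18293)²/39.18293 = 0.0357
  (24 − 20.03659)²/20.03659 = 0.7840
  (29 − 32.96341)²/32.96341 = 0.4765
  (13 − 18.14634)²/18.14634 = 1.4595
  (35 − 29.85366)²/29.85366 = 0.8872
χ² = 0.0588 + 0.0357 + 0.7840 + 0.4765 + 1.4595 + 0.8872 = 3.702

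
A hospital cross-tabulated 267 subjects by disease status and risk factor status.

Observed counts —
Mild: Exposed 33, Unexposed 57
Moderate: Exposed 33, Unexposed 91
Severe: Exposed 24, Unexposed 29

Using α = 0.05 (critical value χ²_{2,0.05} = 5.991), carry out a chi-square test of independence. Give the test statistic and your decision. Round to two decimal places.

Row totals: 90, 124, 53. Column totals: 90, 177. Grand total N = 267.
Expected counts (row total × column total / N):
  Mild, Exposed: 90×90/267 = 30.337
  Mild, Unexposed: 90×177/267 = 59.663
  Moderate, Exposed: 124×90/267 = 41.798
  Moderate, Unexposed: 124×177/267 = 82.202
  Severe, Exposed: 53×90/267 = 17.865
  Severe, Unexposed: 53×177/267 = 35.135
Contributions (O − E)²/E:
  (33 − 30.337)²/30.337 = 0.2338
  (57 − 59.663)²/59.663 = 0.1189
  (33 − 41.798)²/41.798 = 1.8519
  (91 − 82.202)²/82.202 = 0.9416
  (24 − 17.865)²/17.865 = 2.1068
  (29 − 35.135)²/35.135 = 1.0712
χ² = 0.2338 + 0.1189 + 1.8519 + 0.9416 + 2.1068 + 1.0712 = 6.32
df = (3−1)(2−1) = 2. Since 6.32 > 5.991, reject the null hypothesis of independence at α = 0.05.

6.32; reject H₀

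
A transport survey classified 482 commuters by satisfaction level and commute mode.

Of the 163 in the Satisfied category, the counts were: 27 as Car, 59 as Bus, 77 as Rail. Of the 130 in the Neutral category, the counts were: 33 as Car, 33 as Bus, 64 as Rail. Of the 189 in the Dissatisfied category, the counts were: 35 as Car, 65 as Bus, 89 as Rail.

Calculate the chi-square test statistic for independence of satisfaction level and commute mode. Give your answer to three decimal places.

6.075

Row totals: 163, 130, 189. Column totals: 95, 157, 230. Grand total N = 482.
Expected counts (row total × column total / N):
  Satisfied, Car: 163×95/482 = 32.1266
  Satisfied, Bus: 163×157/482 = 53.0934
  Satisfied, Rail: 163×230/482 = 77.7801
  Neutral, Car: 130×95/482 = 25.6224
  Neutral, Bus: 130×157/482 = 42.3444
  Neutral, Rail: 130×230/482 = 62.0332
  Dissatisfied, Car: 189×95/482 = 37.2510
  Dissatisfied, Bus: 189×157/482 = 61.5622
  Dissatisfied, Rail: 189×230/482 = 90.1867
Contributions (O − E)²/E:
  (27 − 32.1266)²/32.1266 = 0.8181
  (59 − 53.0934)²/53.0934 = 0.6571
  (77 − 77.7801)²/77.7801 = 0.0078
  (33 − 25.6224)²/25.6224 = 2.1243
  (33 − 42.3444)²/42.3444 = 2.0621
  (64 − 62.0332)²/62.0332 = 0.0624
  (35 − 37.2510)²/37.2510 = 0.1360
  (65 − 61.5622)²/61.5622 = 0.1920
  (89 − 90.1867)²/90.1867 = 0.0156
χ² = 0.8181 + 0.6571 + 0.0078 + 2.1243 + 2.0621 + 0.0624 + 0.1360 + 0.1920 + 0.0156 = 6.075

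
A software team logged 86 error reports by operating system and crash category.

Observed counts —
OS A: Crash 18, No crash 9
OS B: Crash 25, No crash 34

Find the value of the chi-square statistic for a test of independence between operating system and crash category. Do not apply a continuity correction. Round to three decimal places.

4.373

Row totals: 27, 59. Column totals: 43, 43. Grand total N = 86.
Expected counts (row total × column total / N):
  OS A, Crash: 27×43/86 = 13.5000
  OS A, No crash: 27×43/86 = 13.5000
  OS B, Crash: 59×43/86 = 29.5000
  OS B, No crash: 59×43/86 = 29.5000
Contributions (O − E)²/E:
  (18 − 13.5000)²/13.5000 = 1.5000
  (9 − 13.5000)²/13.5000 = 1.5000
  (25 − 29.5000)²/29.5000 = 0.6864
  (34 − 29.5000)²/29.5000 = 0.6864
χ² = 1.5000 + 1.5000 + 0.6864 + 0.6864 = 4.373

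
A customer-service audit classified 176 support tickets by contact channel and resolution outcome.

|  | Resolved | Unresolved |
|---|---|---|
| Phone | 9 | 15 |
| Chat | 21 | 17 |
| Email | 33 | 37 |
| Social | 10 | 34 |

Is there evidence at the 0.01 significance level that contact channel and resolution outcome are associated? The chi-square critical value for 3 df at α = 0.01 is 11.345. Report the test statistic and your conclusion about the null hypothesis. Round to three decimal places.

10.430; fail to reject H₀

Row totals: 24, 38, 70, 44. Column totals: 73, 103. Grand total N = 176.
Expected counts (row total × column total / N):
  Phone, Resolved: 24×73/176 = 9.9545
  Phone, Unresolved: 24×103/176 = 14.0455
  Chat, Resolved: 38×73/176 = 15.7614
  Chat, Unresolved: 38×103/176 = 22.2386
  Email, Resolved: 70×73/176 = 29.0341
  Email, Unresolved: 70×103/176 = 40.9659
  Social, Resolved: 44×73/176 = 18.2500
  Social, Unresolved: 44×103/176 = 25.7500
Contributions (O − E)²/E:
  (9 − 9.9545)²/9.9545 = 0.0915
  (15 − 14.0455)²/14.0455 = 0.0649
  (21 − 15.7614)²/15.7614 = 1.7411
  (17 − 22.2386)²/22.2386 = 1.2340
  (33 − 29.0341)²/29.0341 = 0.5417
  (37 − 40.9659)²/40.9659 = 0.3839
  (10 − 18.2500)²/18.2500 = 3.7295
  (34 − 25.7500)²/25.7500 = 2.6432
χ² = 0.0915 + 0.0649 + 1.7411 + 1.2340 + 0.5417 + 0.3839 + 3.7295 + 2.6432 = 10.430
df = (4−1)(2−1) = 3. Since 10.430 < 11.345, fail to reject the null hypothesis of independence at α = 0.01.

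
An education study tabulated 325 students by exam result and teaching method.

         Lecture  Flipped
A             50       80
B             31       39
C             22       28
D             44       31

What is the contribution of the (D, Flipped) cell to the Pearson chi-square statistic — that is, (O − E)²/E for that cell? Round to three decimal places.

2.472

Row total (D) = 75; column total (Flipped) = 178; N = 325.
Expected count E = 75 × 178 / 325 = 41.0769.
Contribution = (O − E)²/E = (31 − 41.0769)² / 41.0769 = 2.472.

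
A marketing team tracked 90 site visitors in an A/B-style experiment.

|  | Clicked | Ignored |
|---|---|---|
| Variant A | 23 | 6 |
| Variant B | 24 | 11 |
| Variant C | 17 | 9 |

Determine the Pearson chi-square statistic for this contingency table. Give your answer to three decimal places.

1.474

Row totals: 29, 35, 26. Column totals: 64, 26. Grand total N = 90.
Expected counts (row total × column total / N):
  Variant A, Clicked: 29×64/90 = 20.6222
  Variant A, Ignored: 29×26/90 = 8.3778
  Variant B, Clicked: 35×64/90 = 24.8889
  Variant B, Ignored: 35×26/90 = 10.1111
  Variant C, Clicked: 26×64/90 = 18.4889
  Variant C, Ignored: 26×26/90 = 7.5111
Contributions (O − E)²/E:
  (23 − 20.6222)²/20.6222 = 0.2742
  (6 − 8.3778)²/8.3778 = 0.6749
  (24 − 24.8889)²/24.8889 = 0.0317
  (11 − 10.1111)²/10.1111 = 0.0781
  (17 − 18.4889)²/18.4889 = 0.1199
  (9 − 7.5111)²/7.5111 = 0.2951
χ² = 0.2742 + 0.6749 + 0.0317 + 0.0781 + 0.1199 + 0.2951 = 1.474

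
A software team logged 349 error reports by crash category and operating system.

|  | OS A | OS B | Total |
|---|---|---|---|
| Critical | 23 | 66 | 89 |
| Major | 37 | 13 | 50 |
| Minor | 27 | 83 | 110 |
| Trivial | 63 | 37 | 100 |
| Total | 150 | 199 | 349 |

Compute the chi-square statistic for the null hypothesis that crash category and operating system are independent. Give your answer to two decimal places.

61.91

Grand total N = 349.
Expected counts (row total × column total / N):
  Critical, OS A: 89×150/349 = 38.25215
  Critical, OS B: 89×199/349 = 50.74785
  Major, OS A: 50×150/349 = 21.48997
  Major, OS B: 50×199/349 = 28.51003
  Minor, OS A: 110×150/349 = 47.27794
  Minor, OS B: 110×199/349 = 62.72206
  Trivial, OS A: 100×150/349 = 42.97994
  Trivial, OS B: 100×199/349 = 57.02006
Contributions (O − E)²/E:
  (23 − 38.25215)²/38.25215 = 6.0814
  (66 − 50.74785)²/50.74785 = 4.5840
  (37 − 21.48997)²/21.48997 = 11.1941
  (13 − 28.51003)²/28.51003 = 8.4378
  (27 − 47.27794)²/47.27794 = 8.6974
  (83 − 62.72206)²/62.72206 = 6.5558
  (63 − 42.97994)²/42.97994 = 9.3253
  (37 − 57.02006)²/57.02006 = 7.0292
χ² = 6.0814 + 4.5840 + 11.1941 + 8.4378 + 8.6974 + 6.5558 + 9.3253 + 7.0292 = 61.91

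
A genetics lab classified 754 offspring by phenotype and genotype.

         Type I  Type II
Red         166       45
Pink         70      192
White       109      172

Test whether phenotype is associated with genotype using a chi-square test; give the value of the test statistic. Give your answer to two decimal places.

Row totals: 211, 262, 281. Column totals: 345, 409. Grand total N = 754.
Expected counts (row total × column total / N):
  Red, Type I: 211×345/754 = 96.545
  Red, Type II: 211×409/754 = 114.455
  Pink, Type I: 262×345/754 = 119.881
  Pink, Type II: 262×409/754 = 142.119
  White, Type I: 281×345/754 = 128.574
  White, Type II: 281×409/754 = 152.426
Contributions (O − E)²/E:
  (166 − 96.545)²/96.545 = 49.9663
  (45 − 114.455)²/114.455 = 42.1475
  (70 − 119.881)²/119.881 = 20.7549
  (192 − 142.119)²/142.119 = 17.5073
  (109 − 128.574)²/128.574 = 2.9799
  (172 − 152.426)²/152.426 = 2.5136
χ² = 49.9663 + 42.1475 + 20.7549 + 17.5073 + 2.9799 + 2.5136 = 135.87

135.87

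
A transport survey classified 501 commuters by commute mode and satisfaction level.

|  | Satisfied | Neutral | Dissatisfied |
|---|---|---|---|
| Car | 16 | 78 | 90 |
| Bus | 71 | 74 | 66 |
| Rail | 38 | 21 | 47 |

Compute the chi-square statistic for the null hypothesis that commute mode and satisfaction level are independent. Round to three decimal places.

48.919

Row totals: 184, 211, 106. Column totals: 125, 173, 203. Grand total N = 501.
Expected counts (row total × column total / N):
  Car, Satisfied: 184×125/501 = 45.9082
  Car, Neutral: 184×173/501 = 63.5369
  Car, Dissatisfied: 184×203/501 = 74.5549
  Bus, Satisfied: 211×125/501 = 52.6447
  Bus, Neutral: 211×173/501 = 72.8603
  Bus, Dissatisfied: 211×203/501 = 85.4950
  Rail, Satisfied: 106×125/501 = 26.4471
  Rail, Neutral: 106×173/501 = 36.6028
  Rail, Dissatisfied: 106×203/501 = 42.9501
Contributions (O − E)²/E:
  (16 − 45.9082)²/45.9082 = 19.4845
  (78 − 63.5369)²/63.5369 = 3.2923
  (90 − 74.5549)²/74.5549 = 3.1997
  (71 − 52.6447)²/52.6447 = 6.3998
  (74 − 72.8603)²/72.8603 = 0.0178
  (66 − 85.4950)²/85.4950 = 4.4453
  (38 − 26.4471)²/26.4471 = 5.0467
  (21 − 36.6028)²/36.6028 = 6.6511
  (47 − 42.9501)²/42.9501 = 0.3819
χ² = 19.4845 + 3.2923 + 3.1997 + 6.3998 + 0.0178 + 4.4453 + 5.0467 + 6.6511 + 0.3819 = 48.919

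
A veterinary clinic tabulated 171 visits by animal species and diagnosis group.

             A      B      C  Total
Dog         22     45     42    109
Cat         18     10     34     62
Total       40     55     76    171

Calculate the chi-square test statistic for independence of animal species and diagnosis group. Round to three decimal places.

11.463

Grand total N = 171.
Expected counts (row total × column total / N):
  Dog, A: 109×40/171 = 25.4971
  Dog, B: 109×55/171 = 35.0585
  Dog, C: 109×76/171 = 48.4444
  Cat, A: 62×40/171 = 14.5029
  Cat, B: 62×55/171 = 19.9415
  Cat, C: 62×76/171 = 27.5556
Contributions (O − E)²/E:
  (22 − 25.4971)²/25.4971 = 0.4797
  (45 − 35.0585)²/35.0585 = 2.8191
  (42 − 48.4444)²/48.4444 = 0.8573
  (18 − 14.5029)²/14.5029 = 0.8433
  (10 − 19.9415)²/19.9415 = 4.9562
  (34 − 27.5556)²/27.5556 = 1.5071
χ² = 0.4797 + 2.8191 + 0.8573 + 0.8433 + 4.9562 + 1.5071 = 11.463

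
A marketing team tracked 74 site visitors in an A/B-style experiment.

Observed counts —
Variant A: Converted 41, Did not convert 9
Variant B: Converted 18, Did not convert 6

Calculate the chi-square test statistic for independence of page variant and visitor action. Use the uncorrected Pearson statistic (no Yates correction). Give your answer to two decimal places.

0.49

Row totals: 50, 24. Column totals: 59, 15. Grand total N = 74.
Expected counts (row total × column total / N):
  Variant A, Converted: 50×59/74 = 39.865
  Variant A, Did not convert: 50×15/74 = 10.135
  Variant B, Converted: 24×59/74 = 19.135
  Variant B, Did not convert: 24×15/74 = 4.865
Contributions (O − E)²/E:
  (41 − 39.865)²/39.865 = 0.0323
  (9 − 10.135)²/10.135 = 0.1271
  (18 − 19.135)²/19.135 = 0.0673
  (6 − 4.865)²/4.865 = 0.2648
χ² = 0.0323 + 0.1271 + 0.0673 + 0.2648 = 0.49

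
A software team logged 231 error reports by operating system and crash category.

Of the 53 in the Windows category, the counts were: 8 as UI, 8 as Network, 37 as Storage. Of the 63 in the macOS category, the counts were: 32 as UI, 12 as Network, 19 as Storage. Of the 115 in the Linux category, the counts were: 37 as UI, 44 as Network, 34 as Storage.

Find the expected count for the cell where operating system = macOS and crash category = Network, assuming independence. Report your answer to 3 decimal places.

17.455

Row total (macOS) = 63; column total (Network) = 64; grand total N = 231.
Expected count = (row total × column total) / N = 63 × 64 / 231 = 17.455.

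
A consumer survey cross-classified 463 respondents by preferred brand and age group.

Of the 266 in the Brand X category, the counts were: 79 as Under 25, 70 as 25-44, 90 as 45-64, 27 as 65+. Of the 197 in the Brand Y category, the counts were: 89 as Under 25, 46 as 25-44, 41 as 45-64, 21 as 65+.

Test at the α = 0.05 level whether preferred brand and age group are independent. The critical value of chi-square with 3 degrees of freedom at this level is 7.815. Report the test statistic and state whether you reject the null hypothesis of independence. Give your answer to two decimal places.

Row totals: 266, 197. Column totals: 168, 116, 131, 48. Grand total N = 463.
Expected counts (row total × column total / N):
  Brand X, Under 25: 266×168/463 = 96.518
  Brand X, 25-44: 266×116/463 = 66.644
  Brand X, 45-64: 266×131/463 = 75.261
  Brand X, 65+: 266×48/463 = 27.577
  Brand Y, Under 25: 197×168/463 = 71.482
  Brand Y, 25-44: 197×116/463 = 49.356
  Brand Y, 45-64: 197×131/463 = 55.739
  Brand Y, 65+: 197×48/463 = 20.423
Contributions (O − E)²/E:
  (79 − 96.518)²/96.518 = 3.1795
  (70 − 66.644)²/66.644 = 0.1690
  (90 − 75.261)²/75.261 = 2.8865
  (27 − 27.577)²/27.577 = 0.0121
  (89 − 71.482)²/71.482 = 4.2931
  (46 − 49.356)²/49.356 = 0.2282
  (41 − 55.739)²/55.739 = 3.8974
  (21 − 20.423)²/20.423 = 0.0163
χ² = 3.1795 + 0.1690 + 2.8865 + 0.0121 + 4.2931 + 0.2282 + 3.8974 + 0.0163 = 14.68
df = (2−1)(4−1) = 3. Since 14.68 > 7.815, reject the null hypothesis of independence at α = 0.05.

14.68; reject H₀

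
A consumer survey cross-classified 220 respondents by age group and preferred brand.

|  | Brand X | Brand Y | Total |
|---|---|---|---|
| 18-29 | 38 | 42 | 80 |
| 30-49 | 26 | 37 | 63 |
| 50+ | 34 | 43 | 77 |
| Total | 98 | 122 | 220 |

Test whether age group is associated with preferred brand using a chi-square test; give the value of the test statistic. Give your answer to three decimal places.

0.561

Grand total N = 220.
Expected counts (row total × column total / N):
  18-29, Brand X: 80×98/220 = 35.6364
  18-29, Brand Y: 80×122/220 = 44.3636
  30-49, Brand X: 63×98/220 = 28.0636
  30-49, Brand Y: 63×122/220 = 34.9364
  50+, Brand X: 77×98/220 = 34.3000
  50+, Brand Y: 77×122/220 = 42.7000
Contributions (O − E)²/E:
  (38 − 35.6364)²/35.6364 = 0.1568
  (42 − 44.3636)²/44.3636 = 0.1259
  (26 − 28.0636)²/28.0636 = 0.1517
  (37 − 34.9364)²/34.9364 = 0.1219
  (34 − 34.3000)²/34.3000 = 0.0026
  (43 − 42.7000)²/42.7000 = 0.0021
χ² = 0.1568 + 0.1259 + 0.1517 + 0.1219 + 0.0026 + 0.0021 = 0.561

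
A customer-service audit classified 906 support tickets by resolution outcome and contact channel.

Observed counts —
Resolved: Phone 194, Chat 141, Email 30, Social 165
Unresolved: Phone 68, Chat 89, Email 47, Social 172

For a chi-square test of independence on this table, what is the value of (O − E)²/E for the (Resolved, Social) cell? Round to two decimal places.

Row total (Resolved) = 530; column total (Social) = 337; N = 906.
Expected count E = 530 × 337 / 906 = 197.141.
Contribution = (O − E)²/E = (165 − 197.141)² / 197.141 = 5.24.

5.24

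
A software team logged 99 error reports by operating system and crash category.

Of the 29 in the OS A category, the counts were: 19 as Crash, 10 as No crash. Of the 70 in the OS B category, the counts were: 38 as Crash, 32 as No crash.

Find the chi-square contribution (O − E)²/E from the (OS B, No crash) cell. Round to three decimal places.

Row total (OS B) = 70; column total (No crash) = 42; N = 99.
Expected count E = 70 × 42 / 99 = 29.6970.
Contribution = (O − E)²/E = (32 − 29.6970)² / 29.6970 = 0.179.

0.179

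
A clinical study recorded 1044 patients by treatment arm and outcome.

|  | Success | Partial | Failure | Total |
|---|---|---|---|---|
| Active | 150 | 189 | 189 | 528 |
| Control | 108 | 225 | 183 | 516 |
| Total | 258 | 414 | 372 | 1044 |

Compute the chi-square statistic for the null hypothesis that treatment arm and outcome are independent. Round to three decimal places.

9.928

Grand total N = 1044.
Expected counts (row total × column total / N):
  Active, Success: 528×258/1044 = 130.4828
  Active, Partial: 528×414/1044 = 209.3793
  Active, Failure: 528×372/1044 = 188.1379
  Control, Success: 516×258/1044 = 127.5172
  Control, Partial: 516×414/1044 = 204.6207
  Control, Failure: 516×372/1044 = 183.8621
Contributions (O − E)²/E:
  (150 − 130.4828)²/130.4828 = 2.9193
  (189 − 209.3793)²/209.3793 = 1.9836
  (189 − 188.1379)²/188.1379 = 0.0040
  (108 − 127.5172)²/127.5172 = 2.9872
  (225 − 204.6207)²/204.6207 = 2.0297
  (183 − 183.8621)²/183.8621 = 0.0040
χ² = 2.9193 + 1.9836 + 0.0040 + 2.9872 + 2.0297 + 0.0040 = 9.928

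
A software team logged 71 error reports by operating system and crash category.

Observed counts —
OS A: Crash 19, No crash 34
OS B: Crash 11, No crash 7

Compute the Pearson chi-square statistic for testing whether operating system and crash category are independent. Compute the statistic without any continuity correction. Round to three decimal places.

3.514

Row totals: 53, 18. Column totals: 30, 41. Grand total N = 71.
Expected counts (row total × column total / N):
  OS A, Crash: 53×30/71 = 22.39437
  OS A, No crash: 53×41/71 = 30.60563
  OS B, Crash: 18×30/71 = 7.60563
  OS B, No crash: 18×41/71 = 10.39437
Contributions (O − E)²/E:
  (19 − 22.39437)²/22.39437 = 0.5145
  (34 − 30.60563)²/30.60563 = 0.3765
  (11 − 7.60563)²/7.60563 = 1.5149
  (7 − 10.39437)²/10.39437 = 1.1085
χ² = 0.5145 + 0.3765 + 1.5149 + 1.1085 = 3.514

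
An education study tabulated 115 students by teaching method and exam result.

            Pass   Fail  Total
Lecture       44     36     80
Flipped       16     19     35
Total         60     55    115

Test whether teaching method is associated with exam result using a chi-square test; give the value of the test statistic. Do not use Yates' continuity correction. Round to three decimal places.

0.841

Grand total N = 115.
Expected counts (row total × column total / N):
  Lecture, Pass: 80×60/115 = 41.7391
  Lecture, Fail: 80×55/115 = 38.2609
  Flipped, Pass: 35×60/115 = 18.2609
  Flipped, Fail: 35×55/115 = 16.7391
Contributions (O − E)²/E:
  (44 − 41.7391)²/41.7391 = 0.1225
  (36 − 38.2609)²/38.2609 = 0.1336
  (16 − 18.2609)²/18.2609 = 0.2799
  (19 − 16.7391)²/16.7391 = 0.3054
χ² = 0.1225 + 0.1336 + 0.2799 + 0.3054 = 0.841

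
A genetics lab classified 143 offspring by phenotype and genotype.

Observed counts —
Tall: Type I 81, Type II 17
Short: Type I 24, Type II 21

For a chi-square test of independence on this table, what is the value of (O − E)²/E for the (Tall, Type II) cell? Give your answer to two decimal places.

Row total (Tall) = 98; column total (Type II) = 38; N = 143.
Expected count E = 98 × 38 / 143 = 26.042.
Contribution = (O − E)²/E = (17 − 26.042)² / 26.042 = 3.14.

3.14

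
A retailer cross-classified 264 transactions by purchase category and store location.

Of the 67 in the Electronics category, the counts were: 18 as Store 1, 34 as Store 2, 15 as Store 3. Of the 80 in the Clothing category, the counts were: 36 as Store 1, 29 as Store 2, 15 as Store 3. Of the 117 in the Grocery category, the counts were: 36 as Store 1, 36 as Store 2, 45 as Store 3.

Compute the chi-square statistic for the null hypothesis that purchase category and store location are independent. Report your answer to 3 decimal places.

16.423

Row totals: 67, 80, 117. Column totals: 90, 99, 75. Grand total N = 264.
Expected counts (row total × column total / N):
  Electronics, Store 1: 67×90/264 = 22.8409
  Electronics, Store 2: 67×99/264 = 25.1250
  Electronics, Store 3: 67×75/264 = 19.0341
  Clothing, Store 1: 80×90/264 = 27.2727
  Clothing, Store 2: 80×99/264 = 30.0000
  Clothing, Store 3: 80×75/264 = 22.7273
  Grocery, Store 1: 117×90/264 = 39.8864
  Grocery, Store 2: 117×99/264 = 43.8750
  Grocery, Store 3: 117×75/264 = 33.2386
Contributions (O − E)²/E:
  (18 − 22.8409)²/22.8409 = 1.0260
  (34 − 25.1250)²/25.1250 = 3.1350
  (15 − 19.0341)²/19.0341 = 0.8550
  (36 − 27.2727)²/27.2727 = 2.7927
  (29 − 30.0000)²/30.0000 = 0.0333
  (15 − 22.7273)²/22.7273 = 2.6273
  (36 − 39.8864)²/39.8864 = 0.3787
  (36 − 43.8750)²/43.8750 = 1.4135
  (45 − 33.2386)²/33.2386 = 4.1617
χ² = 1.0260 + 3.1350 + 0.8550 + 2.7927 + 0.0333 + 2.6273 + 0.3787 + 1.4135 + 4.1617 = 16.423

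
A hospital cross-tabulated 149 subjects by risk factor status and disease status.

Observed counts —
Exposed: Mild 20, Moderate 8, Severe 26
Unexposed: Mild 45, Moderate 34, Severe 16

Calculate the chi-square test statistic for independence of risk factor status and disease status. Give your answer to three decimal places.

18.187

Row totals: 54, 95. Column totals: 65, 42, 42. Grand total N = 149.
Expected counts (row total × column total / N):
  Exposed, Mild: 54×65/149 = 23.5570
  Exposed, Moderate: 54×42/149 = 15.2215
  Exposed, Severe: 54×42/149 = 15.2215
  Unexposed, Mild: 95×65/149 = 41.4430
  Unexposed, Moderate: 95×42/149 = 26.7785
  Unexposed, Severe: 95×42/149 = 26.7785
Contributions (O − E)²/E:
  (20 − 23.5570)²/23.5570 = 0.5371
  (8 − 15.2215)²/15.2215 = 3.4261
  (26 − 15.2215)²/15.2215 = 7.6324
  (45 − 41.4430)²/41.4430 = 0.3053
  (34 − 26.7785)²/26.7785 = 1.9475
  (16 − 26.7785)²/26.7785 = 4.3384
χ² = 0.5371 + 3.4261 + 7.6324 + 0.3053 + 1.9475 + 4.3384 = 18.187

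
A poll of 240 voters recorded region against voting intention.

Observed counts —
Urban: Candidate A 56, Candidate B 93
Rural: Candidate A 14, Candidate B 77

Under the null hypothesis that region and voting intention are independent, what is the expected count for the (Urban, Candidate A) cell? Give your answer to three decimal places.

Row total (Urban) = 149; column total (Candidate A) = 70; grand total N = 240.
Expected count = (row total × column total) / N = 149 × 70 / 240 = 43.458.

43.458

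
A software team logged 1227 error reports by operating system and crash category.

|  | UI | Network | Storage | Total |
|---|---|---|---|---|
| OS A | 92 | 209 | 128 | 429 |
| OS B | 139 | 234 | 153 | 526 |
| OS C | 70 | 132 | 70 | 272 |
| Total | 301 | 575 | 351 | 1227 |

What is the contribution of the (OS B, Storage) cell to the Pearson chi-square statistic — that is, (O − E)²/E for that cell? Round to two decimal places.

Row total (OS B) = 526; column total (Storage) = 351; N = 1227.
Expected count E = 526 × 351 / 1227 = 150.469.
Contribution = (O − E)²/E = (153 − 150.469)² / 150.469 = 0.04.

0.04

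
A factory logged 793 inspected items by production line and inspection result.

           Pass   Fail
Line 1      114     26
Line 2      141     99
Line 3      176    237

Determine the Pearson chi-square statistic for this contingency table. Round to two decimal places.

66.17

Row totals: 140, 240, 413. Column totals: 431, 362. Grand total N = 793.
Expected counts (row total × column total / N):
  Line 1, Pass: 140×431/793 = 76.091
  Line 1, Fail: 140×362/793 = 63.909
  Line 2, Pass: 240×431/793 = 130.441
  Line 2, Fail: 240×362/793 = 109.559
  Line 3, Pass: 413×431/793 = 224.468
  Line 3, Fail: 413×362/793 = 188.532
Contributions (O − E)²/E:
  (114 − 76.091)²/76.091 = 18.8865
  (26 − 63.909)²/63.909 = 22.4865
  (141 − 130.441)²/130.441 = 0.8547
  (99 − 109.559)²/109.559 = 1.0176
  (176 − 224.468)²/224.468 = 10.4654
  (237 − 188.532)²/188.532 = 12.4602
χ² = 18.8865 + 22.4865 + 0.8547 + 1.0176 + 10.4654 + 12.4602 = 66.17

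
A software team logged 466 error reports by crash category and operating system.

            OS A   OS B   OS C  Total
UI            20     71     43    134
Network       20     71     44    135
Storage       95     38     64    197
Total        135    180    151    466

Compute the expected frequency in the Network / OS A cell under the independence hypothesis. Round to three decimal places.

39.109

Row total (Network) = 135; column total (OS A) = 135; grand total N = 466.
Expected count = (row total × column total) / N = 135 × 135 / 466 = 39.109.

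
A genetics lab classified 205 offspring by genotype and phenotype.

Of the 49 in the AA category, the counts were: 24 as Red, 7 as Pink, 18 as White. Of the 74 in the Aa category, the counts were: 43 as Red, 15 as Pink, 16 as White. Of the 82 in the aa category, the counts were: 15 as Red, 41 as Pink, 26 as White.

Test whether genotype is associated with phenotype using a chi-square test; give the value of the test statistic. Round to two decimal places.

Row totals: 49, 74, 82. Column totals: 82, 63, 60. Grand total N = 205.
Expected counts (row total × column total / N):
  AA, Red: 49×82/205 = 19.600
  AA, Pink: 49×63/205 = 15.059
  AA, White: 49×60/205 = 14.341
  Aa, Red: 74×82/205 = 29.600
  Aa, Pink: 74×63/205 = 22.741
  Aa, White: 74×60/205 = 21.659
  aa, Red: 82×82/205 = 32.800
  aa, Pink: 82×63/205 = 25.200
  aa, White: 82×60/205 = 24.000
Contributions (O − E)²/E:
  (24 − 19.600)²/19.600 = 0.9878
  (7 − 15.059)²/15.059 = 4.3129
  (18 − 14.341)²/14.341 = 0.9336
  (43 − 29.600)²/29.600 = 6.0662
  (15 − 22.741)²/22.741 = 2.6350
  (16 − 21.659)²/21.659 = 1.4786
  (15 − 32.800)²/32.800 = 9.6598
  (41 − 25.200)²/25.200 = 9.9063
  (26 − 24.000)²/24.000 = 0.1667
χ² = 0.9878 + 4.3129 + 0.9336 + 6.0662 + 2.6350 + 1.4786 + 9.6598 + 9.9063 + 0.1667 = 36.15

36.15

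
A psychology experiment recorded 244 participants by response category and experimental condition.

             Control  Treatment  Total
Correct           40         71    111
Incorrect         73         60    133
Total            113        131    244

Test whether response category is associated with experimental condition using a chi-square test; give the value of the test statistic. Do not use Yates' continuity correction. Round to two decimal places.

8.65

Grand total N = 244.
Expected counts (row total × column total / N):
  Correct, Control: 111×113/244 = 51.406
  Correct, Treatment: 111×131/244 = 59.594
  Incorrect, Control: 133×113/244 = 61.594
  Incorrect, Treatment: 133×131/244 = 71.406
Contributions (O − E)²/E:
  (40 − 51.406)²/51.406 = 2.5308
  (71 − 59.594)²/59.594 = 2.1831
  (73 − 61.594)²/61.594 = 2.1122
  (60 − 71.406)²/71.406 = 1.8219
χ² = 2.5308 + 2.1831 + 2.1122 + 1.8219 = 8.65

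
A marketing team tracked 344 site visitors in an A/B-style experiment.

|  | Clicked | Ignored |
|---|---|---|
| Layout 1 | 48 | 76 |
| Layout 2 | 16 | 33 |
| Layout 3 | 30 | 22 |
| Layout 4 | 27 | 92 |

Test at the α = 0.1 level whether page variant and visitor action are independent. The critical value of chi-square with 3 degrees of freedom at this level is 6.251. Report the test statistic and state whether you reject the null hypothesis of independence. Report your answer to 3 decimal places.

20.515; reject H₀

Row totals: 124, 49, 52, 119. Column totals: 121, 223. Grand total N = 344.
Expected counts (row total × column total / N):
  Layout 1, Clicked: 124×121/344 = 43.6163
  Layout 1, Ignored: 124×223/344 = 80.3837
  Layout 2, Clicked: 49×121/344 = 17.2355
  Layout 2, Ignored: 49×223/344 = 31.7645
  Layout 3, Clicked: 52×121/344 = 18.2907
  Layout 3, Ignored: 52×223/344 = 33.7093
  Layout 4, Clicked: 119×121/344 = 41.8576
  Layout 4, Ignored: 119×223/344 = 77.1424
Contributions (O − E)²/E:
  (48 − 43.6163)²/43.6163 = 0.4406
  (76 − 80.3837)²/80.3837 = 0.2391
  (16 − 17.2355)²/17.2355 = 0.0886
  (33 − 31.7645)²/31.7645 = 0.0481
  (30 − 18.2907)²/18.2907 = 7.4960
  (22 − 33.7093)²/33.7093 = 4.0674
  (27 − 41.8576)²/41.8576 = 5.2738
  (92 − 77.1424)²/77.1424 = 2.8616
χ² = 0.4406 + 0.2391 + 0.0886 + 0.0481 + 7.4960 + 4.0674 + 5.2738 + 2.8616 = 20.515
df = (4−1)(2−1) = 3. Since 20.515 > 6.251, reject the null hypothesis of independence at α = 0.1.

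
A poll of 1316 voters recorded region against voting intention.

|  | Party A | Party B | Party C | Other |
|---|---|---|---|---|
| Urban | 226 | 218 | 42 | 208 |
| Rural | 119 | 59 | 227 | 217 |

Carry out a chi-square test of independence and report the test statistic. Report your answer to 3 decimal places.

248.679

Row totals: 694, 622. Column totals: 345, 277, 269, 425. Grand total N = 1316.
Expected counts (row total × column total / N):
  Urban, Party A: 694×345/1316 = 181.93769
  Urban, Party B: 694×277/1316 = 146.07751
  Urban, Party C: 694×269/1316 = 141.85866
  Urban, Other: 694×425/1316 = 224.12614
  Rural, Party A: 622×345/1316 = 163.06231
  Rural, Party B: 622×277/1316 = 130.92249
  Rural, Party C: 622×269/1316 = 127.14134
  Rural, Other: 622×425/1316 = 200.87386
Contributions (O − E)²/E:
  (226 − 181.93769)²/181.93769 = 10.6712
  (218 − 146.07751)²/146.07751 = 35.4116
  (42 − 141.85866)²/141.85866 = 70.2936
  (208 − 224.12614)²/224.12614 = 1.1603
  (119 − 163.06231)²/163.06231 = 11.9064
  (59 − 130.92249)²/130.92249 = 39.5107
  (227 − 127.14134)²/127.14134 = 78.4304
  (217 − 200.87386)²/200.87386 = 1.2946
χ² = 10.6712 + 35.4116 + 70.2936 + 1.1603 + 11.9064 + 39.5107 + 78.4304 + 1.2946 = 248.679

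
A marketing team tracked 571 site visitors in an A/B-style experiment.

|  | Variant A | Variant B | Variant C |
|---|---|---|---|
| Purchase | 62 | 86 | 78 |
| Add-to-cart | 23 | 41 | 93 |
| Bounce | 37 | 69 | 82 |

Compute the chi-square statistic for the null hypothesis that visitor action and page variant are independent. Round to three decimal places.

Row totals: 226, 157, 188. Column totals: 122, 196, 253. Grand total N = 571.
Expected counts (row total × column total / N):
  Purchase, Variant A: 226×122/571 = 48.2872
  Purchase, Variant B: 226×196/571 = 77.5762
  Purchase, Variant C: 226×253/571 = 100.1366
  Add-to-cart, Variant A: 157×122/571 = 33.5447
  Add-to-cart, Variant B: 157×196/571 = 53.8914
  Add-to-cart, Variant C: 157×253/571 = 69.5639
  Bounce, Variant A: 188×122/571 = 40.1681
  Bounce, Variant B: 188×196/571 = 64.5324
  Bounce, Variant C: 188×253/571 = 83.2995
Contributions (O − E)²/E:
  (62 − 48.2872)²/48.2872 = 3.8942
  (86 − 77.5762)²/77.5762 = 0.9147
  (78 − 100.1366)²/100.1366 = 4.8936
  (23 − 33.5447)²/33.5447 = 3.3147
  (41 − 53.8914)²/53.8914 = 3.0838
  (93 − 69.5639)²/69.5639 = 7.8956
  (37 − 40.1681)²/40.1681 = 0.2499
  (69 − 64.5324)²/64.5324 = 0.3093
  (82 − 83.2995)²/83.2995 = 0.0203
χ² = 3.8942 + 0.9147 + 4.8936 + 3.3147 + 3.0838 + 7.8956 + 0.2499 + 0.3093 + 0.0203 = 24.576

24.576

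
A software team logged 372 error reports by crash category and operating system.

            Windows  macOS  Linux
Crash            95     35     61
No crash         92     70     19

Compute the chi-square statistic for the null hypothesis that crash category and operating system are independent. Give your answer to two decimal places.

33.52

Row totals: 191, 181. Column totals: 187, 105, 80. Grand total N = 372.
Expected counts (row total × column total / N):
  Crash, Windows: 191×187/372 = 96.013
  Crash, macOS: 191×105/372 = 53.911
  Crash, Linux: 191×80/372 = 41.075
  No crash, Windows: 181×187/372 = 90.987
  No crash, macOS: 181×105/372 = 51.089
  No crash, Linux: 181×80/372 = 38.925
Contributions (O − E)²/E:
  (95 − 96.013)²/96.013 = 0.0107
  (35 − 53.911)²/53.911 = 6.6336
  (61 − 41.075)²/41.075 = 9.6654
  (92 − 90.987)²/90.987 = 0.0113
  (70 − 51.089)²/51.089 = 7.0001
  (19 − 38.925)²/38.925 = 10.1992
χ² = 0.0107 + 6.6336 + 9.6654 + 0.0113 + 7.0001 + 10.1992 = 33.52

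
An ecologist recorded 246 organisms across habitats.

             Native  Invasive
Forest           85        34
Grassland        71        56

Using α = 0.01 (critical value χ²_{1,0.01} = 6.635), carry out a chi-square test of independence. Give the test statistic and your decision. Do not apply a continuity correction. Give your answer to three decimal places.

6.381; fail to reject H₀

Row totals: 119, 127. Column totals: 156, 90. Grand total N = 246.
Expected counts (row total × column total / N):
  Forest, Native: 119×156/246 = 75.4634
  Forest, Invasive: 119×90/246 = 43.5366
  Grassland, Native: 127×156/246 = 80.5366
  Grassland, Invasive: 127×90/246 = 46.4634
Contributions (O − E)²/E:
  (85 − 75.4634)²/75.4634 = 1.2052
  (34 − 43.5366)²/43.5366 = 2.0890
  (71 − 80.5366)²/80.5366 = 1.1293
  (56 − 46.4634)²/46.4634 = 1.9574
χ² = 1.2052 + 2.0890 + 1.1293 + 1.9574 = 6.381
df = (2−1)(2−1) = 1. Since 6.381 < 6.635, fail to reject the null hypothesis of independence at α = 0.01.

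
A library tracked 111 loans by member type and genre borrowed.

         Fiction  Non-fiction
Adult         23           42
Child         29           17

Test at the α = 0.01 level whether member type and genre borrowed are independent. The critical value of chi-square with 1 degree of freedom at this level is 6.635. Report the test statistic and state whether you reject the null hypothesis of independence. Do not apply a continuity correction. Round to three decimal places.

8.276; reject H₀

Row totals: 65, 46. Column totals: 52, 59. Grand total N = 111.
Expected counts (row total × column total / N):
  Adult, Fiction: 65×52/111 = 30.4505
  Adult, Non-fiction: 65×59/111 = 34.5495
  Child, Fiction: 46×52/111 = 21.5495
  Child, Non-fiction: 46×59/111 = 24.4505
Contributions (O − E)²/E:
  (23 − 30.4505)²/30.4505 = 1.8230
  (42 − 34.5495)²/34.5495 = 1.6067
  (29 − 21.5495)²/21.5495 = 2.5759
  (17 − 24.4505)²/24.4505 = 2.2703
χ² = 1.8230 + 1.6067 + 2.5759 + 2.2703 = 8.276
df = (2−1)(2−1) = 1. Since 8.276 > 6.635, reject the null hypothesis of independence at α = 0.01.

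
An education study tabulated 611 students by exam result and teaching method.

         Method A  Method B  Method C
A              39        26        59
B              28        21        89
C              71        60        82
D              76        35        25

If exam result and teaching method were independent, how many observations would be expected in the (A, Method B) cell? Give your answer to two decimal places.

28.82

Row total (A) = 124; column total (Method B) = 142; grand total N = 611.
Expected count = (row total × column total) / N = 124 × 142 / 611 = 28.82.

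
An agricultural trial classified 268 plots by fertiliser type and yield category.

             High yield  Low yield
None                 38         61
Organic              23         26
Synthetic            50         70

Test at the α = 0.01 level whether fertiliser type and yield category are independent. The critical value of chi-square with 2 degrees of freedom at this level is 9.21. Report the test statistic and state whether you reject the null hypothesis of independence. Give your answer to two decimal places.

0.99; fail to reject H₀

Row totals: 99, 49, 120. Column totals: 111, 157. Grand total N = 268.
Expected counts (row total × column total / N):
  None, High yield: 99×111/268 = 41.004
  None, Low yield: 99×157/268 = 57.996
  Organic, High yield: 49×111/268 = 20.295
  Organic, Low yield: 49×157/268 = 28.705
  Synthetic, High yield: 120×111/268 = 49.701
  Synthetic, Low yield: 120×157/268 = 70.299
Contributions (O − E)²/E:
  (38 − 41.004)²/41.004 = 0.2201
  (61 − 57.996)²/57.996 = 0.1556
  (23 − 20.295)²/20.295 = 0.3605
  (26 − 28.705)²/28.705 = 0.2549
  (50 − 49.701)²/49.701 = 0.0018
  (70 − 70.299)²/70.299 = 0.0013
χ² = 0.2201 + 0.1556 + 0.3605 + 0.2549 + 0.0018 + 0.0013 = 0.99
df = (3−1)(2−1) = 2. Since 0.99 < 9.21, fail to reject the null hypothesis of independence at α = 0.01.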